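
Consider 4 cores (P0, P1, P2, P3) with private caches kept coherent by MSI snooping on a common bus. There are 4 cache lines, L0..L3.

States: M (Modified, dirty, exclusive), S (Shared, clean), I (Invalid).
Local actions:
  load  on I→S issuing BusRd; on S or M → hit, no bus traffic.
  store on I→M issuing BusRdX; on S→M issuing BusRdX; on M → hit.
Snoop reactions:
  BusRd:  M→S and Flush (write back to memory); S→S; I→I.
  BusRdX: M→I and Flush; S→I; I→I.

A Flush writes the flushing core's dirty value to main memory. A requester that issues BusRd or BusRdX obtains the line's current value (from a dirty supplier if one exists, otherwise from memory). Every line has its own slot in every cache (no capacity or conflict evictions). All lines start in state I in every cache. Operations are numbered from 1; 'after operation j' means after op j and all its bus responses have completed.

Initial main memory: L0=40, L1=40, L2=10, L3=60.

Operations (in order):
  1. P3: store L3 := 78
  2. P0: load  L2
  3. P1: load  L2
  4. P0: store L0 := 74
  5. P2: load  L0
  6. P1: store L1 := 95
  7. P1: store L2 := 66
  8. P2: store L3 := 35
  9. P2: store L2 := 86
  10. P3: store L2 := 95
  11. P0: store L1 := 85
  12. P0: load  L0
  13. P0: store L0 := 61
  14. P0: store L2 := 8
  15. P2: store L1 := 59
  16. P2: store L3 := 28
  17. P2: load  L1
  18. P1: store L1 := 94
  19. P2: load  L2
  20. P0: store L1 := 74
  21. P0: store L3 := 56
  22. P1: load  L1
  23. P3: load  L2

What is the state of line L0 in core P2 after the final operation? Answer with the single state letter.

  op1 P3: store L3 := 78 → I/I/I/M on L3; bus BusRdX; mem=60
  op2 P0: load  L2 → S/I/I/I on L2; bus BusRd; mem=10
  op3 P1: load  L2 → S/S/I/I on L2; bus BusRd; mem=10
  op4 P0: store L0 := 74 → M/I/I/I on L0; bus BusRdX; mem=40
  op5 P2: load  L0 → S/I/S/I on L0; bus BusRd Flush; mem=74
  op6 P1: store L1 := 95 → I/M/I/I on L1; bus BusRdX; mem=40
  op7 P1: store L2 := 66 → I/M/I/I on L2; bus BusRdX; mem=10
  op8 P2: store L3 := 35 → I/I/M/I on L3; bus BusRdX Flush; mem=78
  op9 P2: store L2 := 86 → I/I/M/I on L2; bus BusRdX Flush; mem=66
  op10 P3: store L2 := 95 → I/I/I/M on L2; bus BusRdX Flush; mem=86
  op11 P0: store L1 := 85 → M/I/I/I on L1; bus BusRdX Flush; mem=95
  op12 P0: load  L0 → S/I/S/I on L0; bus (none); mem=74
  op13 P0: store L0 := 61 → M/I/I/I on L0; bus BusRdX; mem=74
  op14 P0: store L2 := 8 → M/I/I/I on L2; bus BusRdX Flush; mem=95
  op15 P2: store L1 := 59 → I/I/M/I on L1; bus BusRdX Flush; mem=85
  op16 P2: store L3 := 28 → I/I/M/I on L3; bus (none); mem=78
  op17 P2: load  L1 → I/I/M/I on L1; bus (none); mem=85
  op18 P1: store L1 := 94 → I/M/I/I on L1; bus BusRdX Flush; mem=59
  op19 P2: load  L2 → S/I/S/I on L2; bus BusRd Flush; mem=8
  op20 P0: store L1 := 74 → M/I/I/I on L1; bus BusRdX Flush; mem=94
  op21 P0: store L3 := 56 → M/I/I/I on L3; bus BusRdX Flush; mem=28
  op22 P1: load  L1 → S/S/I/I on L1; bus BusRd Flush; mem=74
  op23 P3: load  L2 → S/I/S/S on L2; bus BusRd; mem=8

state = I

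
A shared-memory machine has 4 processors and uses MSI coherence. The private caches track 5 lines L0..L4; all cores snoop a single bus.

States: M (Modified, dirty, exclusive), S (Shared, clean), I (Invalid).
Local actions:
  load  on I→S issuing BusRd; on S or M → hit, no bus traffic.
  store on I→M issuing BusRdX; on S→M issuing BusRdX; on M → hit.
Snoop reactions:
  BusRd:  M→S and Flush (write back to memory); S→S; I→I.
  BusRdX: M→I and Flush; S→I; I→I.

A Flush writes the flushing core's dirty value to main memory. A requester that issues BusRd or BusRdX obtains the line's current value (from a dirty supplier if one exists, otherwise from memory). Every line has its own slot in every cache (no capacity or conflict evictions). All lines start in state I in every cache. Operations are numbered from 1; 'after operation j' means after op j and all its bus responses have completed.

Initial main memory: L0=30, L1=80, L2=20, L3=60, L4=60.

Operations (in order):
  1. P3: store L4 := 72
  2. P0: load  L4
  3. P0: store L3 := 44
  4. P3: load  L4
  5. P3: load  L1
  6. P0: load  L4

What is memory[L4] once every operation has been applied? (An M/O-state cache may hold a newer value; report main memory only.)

  op1 P3: store L4 := 72 → I/I/I/M on L4; bus BusRdX; mem=60
  op2 P0: load  L4 → S/I/I/S on L4; bus BusRd Flush; mem=72
  op3 P0: store L3 := 44 → M/I/I/I on L3; bus BusRdX; mem=60
  op4 P3: load  L4 → S/I/I/S on L4; bus (none); mem=72
  op5 P3: load  L1 → I/I/I/S on L1; bus BusRd; mem=80
  op6 P0: load  L4 → S/I/I/S on L4; bus (none); mem=72

memory[L4] = 72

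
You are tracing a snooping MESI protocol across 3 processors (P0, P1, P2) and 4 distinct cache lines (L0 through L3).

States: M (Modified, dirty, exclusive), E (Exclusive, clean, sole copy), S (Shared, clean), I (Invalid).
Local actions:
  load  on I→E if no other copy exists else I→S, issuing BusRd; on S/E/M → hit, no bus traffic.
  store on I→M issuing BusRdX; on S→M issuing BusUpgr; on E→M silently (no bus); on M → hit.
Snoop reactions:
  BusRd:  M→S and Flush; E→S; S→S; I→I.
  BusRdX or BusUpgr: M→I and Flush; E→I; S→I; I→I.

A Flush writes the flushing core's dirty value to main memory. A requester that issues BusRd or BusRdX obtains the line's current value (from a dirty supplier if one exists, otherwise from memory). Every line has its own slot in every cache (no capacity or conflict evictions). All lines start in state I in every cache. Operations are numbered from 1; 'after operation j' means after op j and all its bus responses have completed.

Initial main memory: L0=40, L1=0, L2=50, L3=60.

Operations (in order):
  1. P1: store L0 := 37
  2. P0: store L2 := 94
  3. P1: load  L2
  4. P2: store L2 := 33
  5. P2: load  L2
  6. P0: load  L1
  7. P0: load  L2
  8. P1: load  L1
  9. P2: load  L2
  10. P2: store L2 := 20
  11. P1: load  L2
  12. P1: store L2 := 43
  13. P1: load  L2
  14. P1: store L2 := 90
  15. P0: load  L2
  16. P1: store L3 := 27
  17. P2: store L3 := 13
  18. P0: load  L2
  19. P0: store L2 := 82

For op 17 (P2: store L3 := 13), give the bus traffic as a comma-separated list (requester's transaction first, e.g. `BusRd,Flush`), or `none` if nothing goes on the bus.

bus = BusRdX,Flush

[1] P1: store L0 := 37 | P0:I, P1:M(37), P2:I | bus: BusRdX
[2] P0: store L2 := 94 | P0:M(94), P1:I, P2:I | bus: BusRdX
[3] P1: load  L2 | P0:S(94), P1:S(94), P2:I | bus: BusRd,Flush
[4] P2: store L2 := 33 | P0:I, P1:I, P2:M(33) | bus: BusRdX
[5] P2: load  L2 | P0:I, P1:I, P2:M(33) | bus: none
[6] P0: load  L1 | P0:E(0), P1:I, P2:I | bus: BusRd
[7] P0: load  L2 | P0:S(33), P1:I, P2:S(33) | bus: BusRd,Flush
[8] P1: load  L1 | P0:S(0), P1:S(0), P2:I | bus: BusRd
[9] P2: load  L2 | P0:S(33), P1:I, P2:S(33) | bus: none
[10] P2: store L2 := 20 | P0:I, P1:I, P2:M(20) | bus: BusUpgr
[11] P1: load  L2 | P0:I, P1:S(20), P2:S(20) | bus: BusRd,Flush
[12] P1: store L2 := 43 | P0:I, P1:M(43), P2:I | bus: BusUpgr
[13] P1: load  L2 | P0:I, P1:M(43), P2:I | bus: none
[14] P1: store L2 := 90 | P0:I, P1:M(90), P2:I | bus: none
[15] P0: load  L2 | P0:S(90), P1:S(90), P2:I | bus: BusRd,Flush
[16] P1: store L3 := 27 | P0:I, P1:M(27), P2:I | bus: BusRdX
[17] P2: store L3 := 13 | P0:I, P1:I, P2:M(13) | bus: BusRdX,Flush
[18] P0: load  L2 | P0:S(90), P1:S(90), P2:I | bus: none
[19] P0: store L2 := 82 | P0:M(82), P1:I, P2:I | bus: BusUpgr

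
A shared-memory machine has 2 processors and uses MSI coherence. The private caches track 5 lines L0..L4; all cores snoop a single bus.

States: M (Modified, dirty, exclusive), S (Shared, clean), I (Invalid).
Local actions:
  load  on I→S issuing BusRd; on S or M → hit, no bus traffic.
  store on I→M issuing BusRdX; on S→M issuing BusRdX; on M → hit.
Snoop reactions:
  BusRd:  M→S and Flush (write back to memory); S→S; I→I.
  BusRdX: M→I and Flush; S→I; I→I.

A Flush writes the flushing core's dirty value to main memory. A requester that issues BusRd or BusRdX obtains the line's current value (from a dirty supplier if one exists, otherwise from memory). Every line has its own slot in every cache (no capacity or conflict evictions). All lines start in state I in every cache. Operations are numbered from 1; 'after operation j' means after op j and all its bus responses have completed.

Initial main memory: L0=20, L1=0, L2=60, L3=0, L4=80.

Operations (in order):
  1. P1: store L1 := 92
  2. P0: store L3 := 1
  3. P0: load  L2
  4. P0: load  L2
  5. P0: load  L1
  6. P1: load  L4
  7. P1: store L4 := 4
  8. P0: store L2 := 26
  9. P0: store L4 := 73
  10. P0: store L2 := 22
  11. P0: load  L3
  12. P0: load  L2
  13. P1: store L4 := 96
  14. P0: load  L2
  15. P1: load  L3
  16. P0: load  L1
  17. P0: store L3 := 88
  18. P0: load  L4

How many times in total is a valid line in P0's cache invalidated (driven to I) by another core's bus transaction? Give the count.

invalidations = 1

  op1 P1: store L1 := 92 → I/M on L1; bus BusRdX; mem=0
  op2 P0: store L3 := 1 → M/I on L3; bus BusRdX; mem=0
  op3 P0: load  L2 → S/I on L2; bus BusRd; mem=60
  op4 P0: load  L2 → S/I on L2; bus (none); mem=60
  op5 P0: load  L1 → S/S on L1; bus BusRd Flush; mem=92
  op6 P1: load  L4 → I/S on L4; bus BusRd; mem=80
  op7 P1: store L4 := 4 → I/M on L4; bus BusRdX; mem=80
  op8 P0: store L2 := 26 → M/I on L2; bus BusRdX; mem=60
  op9 P0: store L4 := 73 → M/I on L4; bus BusRdX Flush; mem=4
  op10 P0: store L2 := 22 → M/I on L2; bus (none); mem=60
  op11 P0: load  L3 → M/I on L3; bus (none); mem=0
  op12 P0: load  L2 → M/I on L2; bus (none); mem=60
  op13 P1: store L4 := 96 → I/M on L4; bus BusRdX Flush; mem=73
  op14 P0: load  L2 → M/I on L2; bus (none); mem=60
  op15 P1: load  L3 → S/S on L3; bus BusRd Flush; mem=1
  op16 P0: load  L1 → S/S on L1; bus (none); mem=92
  op17 P0: store L3 := 88 → M/I on L3; bus BusRdX; mem=1
  op18 P0: load  L4 → S/S on L4; bus BusRd Flush; mem=96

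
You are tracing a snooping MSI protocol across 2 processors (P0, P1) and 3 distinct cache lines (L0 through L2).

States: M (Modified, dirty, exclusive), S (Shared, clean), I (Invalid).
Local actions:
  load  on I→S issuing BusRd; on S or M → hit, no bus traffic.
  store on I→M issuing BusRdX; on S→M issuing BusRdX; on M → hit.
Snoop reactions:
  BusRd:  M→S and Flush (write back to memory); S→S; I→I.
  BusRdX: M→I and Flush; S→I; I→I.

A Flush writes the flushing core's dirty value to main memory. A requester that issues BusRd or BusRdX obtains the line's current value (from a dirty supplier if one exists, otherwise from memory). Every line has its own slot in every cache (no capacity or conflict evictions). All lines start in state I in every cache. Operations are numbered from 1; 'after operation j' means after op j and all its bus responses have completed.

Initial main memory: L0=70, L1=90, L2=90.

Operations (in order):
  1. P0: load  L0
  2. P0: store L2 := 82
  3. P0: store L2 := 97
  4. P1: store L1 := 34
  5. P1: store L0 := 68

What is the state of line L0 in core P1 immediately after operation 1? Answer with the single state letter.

state = I

1. P0: load  L0  bus=[BusRd]  L0: P0=S P1=I  mem[L0]=70
2. P0: store L2 := 82  bus=[BusRdX]  L2: P0=M P1=I  mem[L2]=90
3. P0: store L2 := 97  bus=[-]  L2: P0=M P1=I  mem[L2]=90
4. P1: store L1 := 34  bus=[BusRdX]  L1: P0=I P1=M  mem[L1]=90
5. P1: store L0 := 68  bus=[BusRdX]  L0: P0=I P1=M  mem[L0]=70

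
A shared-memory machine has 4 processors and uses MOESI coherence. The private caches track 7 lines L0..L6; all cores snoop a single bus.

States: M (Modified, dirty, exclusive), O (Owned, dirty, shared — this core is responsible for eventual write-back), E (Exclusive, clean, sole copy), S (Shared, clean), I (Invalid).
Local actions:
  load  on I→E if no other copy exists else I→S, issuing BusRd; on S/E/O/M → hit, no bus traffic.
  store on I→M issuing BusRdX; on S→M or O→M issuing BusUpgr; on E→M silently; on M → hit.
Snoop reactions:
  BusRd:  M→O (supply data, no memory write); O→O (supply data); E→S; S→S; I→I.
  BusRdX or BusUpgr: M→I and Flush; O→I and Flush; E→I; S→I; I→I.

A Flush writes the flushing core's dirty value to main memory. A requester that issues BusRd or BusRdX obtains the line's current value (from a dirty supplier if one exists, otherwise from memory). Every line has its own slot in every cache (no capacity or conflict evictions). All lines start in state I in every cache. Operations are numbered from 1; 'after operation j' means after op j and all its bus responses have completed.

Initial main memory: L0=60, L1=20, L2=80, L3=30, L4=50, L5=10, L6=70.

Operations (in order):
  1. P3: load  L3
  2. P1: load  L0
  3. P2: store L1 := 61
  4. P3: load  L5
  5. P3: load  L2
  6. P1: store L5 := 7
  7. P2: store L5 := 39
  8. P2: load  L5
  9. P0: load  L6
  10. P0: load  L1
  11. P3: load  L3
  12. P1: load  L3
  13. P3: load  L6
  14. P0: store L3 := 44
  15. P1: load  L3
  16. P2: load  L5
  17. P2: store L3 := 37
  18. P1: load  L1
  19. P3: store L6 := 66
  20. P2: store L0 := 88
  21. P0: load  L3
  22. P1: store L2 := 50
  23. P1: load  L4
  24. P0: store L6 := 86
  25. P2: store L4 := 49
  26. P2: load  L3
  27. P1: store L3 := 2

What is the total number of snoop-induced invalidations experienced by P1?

[1] P3: load  L3 | P0:I, P1:I, P2:I, P3:E(30) | bus: BusRd
[2] P1: load  L0 | P0:I, P1:E(60), P2:I, P3:I | bus: BusRd
[3] P2: store L1 := 61 | P0:I, P1:I, P2:M(61), P3:I | bus: BusRdX
[4] P3: load  L5 | P0:I, P1:I, P2:I, P3:E(10) | bus: BusRd
[5] P3: load  L2 | P0:I, P1:I, P2:I, P3:E(80) | bus: BusRd
[6] P1: store L5 := 7 | P0:I, P1:M(7), P2:I, P3:I | bus: BusRdX
[7] P2: store L5 := 39 | P0:I, P1:I, P2:M(39), P3:I | bus: BusRdX,Flush
[8] P2: load  L5 | P0:I, P1:I, P2:M(39), P3:I | bus: none
[9] P0: load  L6 | P0:E(70), P1:I, P2:I, P3:I | bus: BusRd
[10] P0: load  L1 | P0:S(61), P1:I, P2:O(61), P3:I | bus: BusRd
[11] P3: load  L3 | P0:I, P1:I, P2:I, P3:E(30) | bus: none
[12] P1: load  L3 | P0:I, P1:S(30), P2:I, P3:S(30) | bus: BusRd
[13] P3: load  L6 | P0:S(70), P1:I, P2:I, P3:S(70) | bus: BusRd
[14] P0: store L3 := 44 | P0:M(44), P1:I, P2:I, P3:I | bus: BusRdX
[15] P1: load  L3 | P0:O(44), P1:S(44), P2:I, P3:I | bus: BusRd
[16] P2: load  L5 | P0:I, P1:I, P2:M(39), P3:I | bus: none
[17] P2: store L3 := 37 | P0:I, P1:I, P2:M(37), P3:I | bus: BusRdX,Flush
[18] P1: load  L1 | P0:S(61), P1:S(61), P2:O(61), P3:I | bus: BusRd
[19] P3: store L6 := 66 | P0:I, P1:I, P2:I, P3:M(66) | bus: BusUpgr
[20] P2: store L0 := 88 | P0:I, P1:I, P2:M(88), P3:I | bus: BusRdX
[21] P0: load  L3 | P0:S(37), P1:I, P2:O(37), P3:I | bus: BusRd
[22] P1: store L2 := 50 | P0:I, P1:M(50), P2:I, P3:I | bus: BusRdX
[23] P1: load  L4 | P0:I, P1:E(50), P2:I, P3:I | bus: BusRd
[24] P0: store L6 := 86 | P0:M(86), P1:I, P2:I, P3:I | bus: BusRdX,Flush
[25] P2: store L4 := 49 | P0:I, P1:I, P2:M(49), P3:I | bus: BusRdX
[26] P2: load  L3 | P0:S(37), P1:I, P2:O(37), P3:I | bus: none
[27] P1: store L3 := 2 | P0:I, P1:M(2), P2:I, P3:I | bus: BusRdX,Flush

invalidations = 5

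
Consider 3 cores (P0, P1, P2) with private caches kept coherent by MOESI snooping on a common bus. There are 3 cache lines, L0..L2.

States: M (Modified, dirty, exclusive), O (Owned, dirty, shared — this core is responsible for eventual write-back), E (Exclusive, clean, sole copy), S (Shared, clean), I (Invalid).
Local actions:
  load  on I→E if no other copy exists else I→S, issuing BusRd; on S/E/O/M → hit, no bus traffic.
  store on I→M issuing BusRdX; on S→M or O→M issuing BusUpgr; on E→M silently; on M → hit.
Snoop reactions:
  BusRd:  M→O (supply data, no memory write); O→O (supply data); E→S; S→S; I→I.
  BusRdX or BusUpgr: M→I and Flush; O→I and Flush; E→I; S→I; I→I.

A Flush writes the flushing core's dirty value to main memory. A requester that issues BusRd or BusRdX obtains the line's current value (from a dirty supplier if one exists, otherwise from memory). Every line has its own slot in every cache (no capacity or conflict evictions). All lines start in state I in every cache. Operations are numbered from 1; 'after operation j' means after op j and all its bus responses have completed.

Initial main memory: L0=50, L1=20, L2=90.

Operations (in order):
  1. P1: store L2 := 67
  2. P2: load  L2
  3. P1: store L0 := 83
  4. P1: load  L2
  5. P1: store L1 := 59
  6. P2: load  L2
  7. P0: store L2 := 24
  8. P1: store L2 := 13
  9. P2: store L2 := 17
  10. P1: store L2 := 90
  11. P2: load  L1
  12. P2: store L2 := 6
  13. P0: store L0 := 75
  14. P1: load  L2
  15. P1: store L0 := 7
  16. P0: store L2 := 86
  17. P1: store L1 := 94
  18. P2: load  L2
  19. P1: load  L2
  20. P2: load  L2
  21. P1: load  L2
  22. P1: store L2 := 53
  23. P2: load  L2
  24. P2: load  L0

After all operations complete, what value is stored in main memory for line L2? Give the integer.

memory[L2] = 86

1. P1: store L2 := 67  bus=[BusRdX]  L2: P0=I P1=M P2=I  mem[L2]=90
2. P2: load  L2  bus=[BusRd]  L2: P0=I P1=O P2=S  mem[L2]=90
3. P1: store L0 := 83  bus=[BusRdX]  L0: P0=I P1=M P2=I  mem[L0]=50
4. P1: load  L2  bus=[-]  L2: P0=I P1=O P2=S  mem[L2]=90
5. P1: store L1 := 59  bus=[BusRdX]  L1: P0=I P1=M P2=I  mem[L1]=20
6. P2: load  L2  bus=[-]  L2: P0=I P1=O P2=S  mem[L2]=90
7. P0: store L2 := 24  bus=[BusRdX,Flush]  L2: P0=M P1=I P2=I  mem[L2]=67
8. P1: store L2 := 13  bus=[BusRdX,Flush]  L2: P0=I P1=M P2=I  mem[L2]=24
9. P2: store L2 := 17  bus=[BusRdX,Flush]  L2: P0=I P1=I P2=M  mem[L2]=13
10. P1: store L2 := 90  bus=[BusRdX,Flush]  L2: P0=I P1=M P2=I  mem[L2]=17
11. P2: load  L1  bus=[BusRd]  L1: P0=I P1=O P2=S  mem[L1]=20
12. P2: store L2 := 6  bus=[BusRdX,Flush]  L2: P0=I P1=I P2=M  mem[L2]=90
13. P0: store L0 := 75  bus=[BusRdX,Flush]  L0: P0=M P1=I P2=I  mem[L0]=83
14. P1: load  L2  bus=[BusRd]  L2: P0=I P1=S P2=O  mem[L2]=90
15. P1: store L0 := 7  bus=[BusRdX,Flush]  L0: P0=I P1=M P2=I  mem[L0]=75
16. P0: store L2 := 86  bus=[BusRdX,Flush]  L2: P0=M P1=I P2=I  mem[L2]=6
17. P1: store L1 := 94  bus=[BusUpgr]  L1: P0=I P1=M P2=I  mem[L1]=20
18. P2: load  L2  bus=[BusRd]  L2: P0=O P1=I P2=S  mem[L2]=6
19. P1: load  L2  bus=[BusRd]  L2: P0=O P1=S P2=S  mem[L2]=6
20. P2: load  L2  bus=[-]  L2: P0=O P1=S P2=S  mem[L2]=6
21. P1: load  L2  bus=[-]  L2: P0=O P1=S P2=S  mem[L2]=6
22. P1: store L2 := 53  bus=[BusUpgr,Flush]  L2: P0=I P1=M P2=I  mem[L2]=86
23. P2: load  L2  bus=[BusRd]  L2: P0=I P1=O P2=S  mem[L2]=86
24. P2: load  L0  bus=[BusRd]  L0: P0=I P1=O P2=S  mem[L0]=75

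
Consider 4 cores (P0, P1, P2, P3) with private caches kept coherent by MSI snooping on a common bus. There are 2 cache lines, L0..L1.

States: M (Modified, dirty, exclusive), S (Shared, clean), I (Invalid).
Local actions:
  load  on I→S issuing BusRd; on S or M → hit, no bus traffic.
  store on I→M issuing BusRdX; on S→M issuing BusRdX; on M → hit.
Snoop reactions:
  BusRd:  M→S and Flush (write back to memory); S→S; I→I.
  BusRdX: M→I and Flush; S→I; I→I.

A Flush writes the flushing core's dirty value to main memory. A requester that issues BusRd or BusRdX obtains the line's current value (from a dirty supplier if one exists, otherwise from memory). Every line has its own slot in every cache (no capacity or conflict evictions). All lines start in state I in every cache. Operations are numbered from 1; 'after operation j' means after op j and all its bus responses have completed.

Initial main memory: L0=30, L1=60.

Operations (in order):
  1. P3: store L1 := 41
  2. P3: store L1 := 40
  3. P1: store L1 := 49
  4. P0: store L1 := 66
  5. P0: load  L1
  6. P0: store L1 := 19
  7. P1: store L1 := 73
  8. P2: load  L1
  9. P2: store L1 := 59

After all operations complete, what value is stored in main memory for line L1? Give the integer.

memory[L1] = 73

1. P3: store L1 := 41  bus=[BusRdX]  L1: P0=I P1=I P2=I P3=M  mem[L1]=60
2. P3: store L1 := 40  bus=[-]  L1: P0=I P1=I P2=I P3=M  mem[L1]=60
3. P1: store L1 := 49  bus=[BusRdX,Flush]  L1: P0=I P1=M P2=I P3=I  mem[L1]=40
4. P0: store L1 := 66  bus=[BusRdX,Flush]  L1: P0=M P1=I P2=I P3=I  mem[L1]=49
5. P0: load  L1  bus=[-]  L1: P0=M P1=I P2=I P3=I  mem[L1]=49
6. P0: store L1 := 19  bus=[-]  L1: P0=M P1=I P2=I P3=I  mem[L1]=49
7. P1: store L1 := 73  bus=[BusRdX,Flush]  L1: P0=I P1=M P2=I P3=I  mem[L1]=19
8. P2: load  L1  bus=[BusRd,Flush]  L1: P0=I P1=S P2=S P3=I  mem[L1]=73
9. P2: store L1 := 59  bus=[BusRdX]  L1: P0=I P1=I P2=M P3=I  mem[L1]=73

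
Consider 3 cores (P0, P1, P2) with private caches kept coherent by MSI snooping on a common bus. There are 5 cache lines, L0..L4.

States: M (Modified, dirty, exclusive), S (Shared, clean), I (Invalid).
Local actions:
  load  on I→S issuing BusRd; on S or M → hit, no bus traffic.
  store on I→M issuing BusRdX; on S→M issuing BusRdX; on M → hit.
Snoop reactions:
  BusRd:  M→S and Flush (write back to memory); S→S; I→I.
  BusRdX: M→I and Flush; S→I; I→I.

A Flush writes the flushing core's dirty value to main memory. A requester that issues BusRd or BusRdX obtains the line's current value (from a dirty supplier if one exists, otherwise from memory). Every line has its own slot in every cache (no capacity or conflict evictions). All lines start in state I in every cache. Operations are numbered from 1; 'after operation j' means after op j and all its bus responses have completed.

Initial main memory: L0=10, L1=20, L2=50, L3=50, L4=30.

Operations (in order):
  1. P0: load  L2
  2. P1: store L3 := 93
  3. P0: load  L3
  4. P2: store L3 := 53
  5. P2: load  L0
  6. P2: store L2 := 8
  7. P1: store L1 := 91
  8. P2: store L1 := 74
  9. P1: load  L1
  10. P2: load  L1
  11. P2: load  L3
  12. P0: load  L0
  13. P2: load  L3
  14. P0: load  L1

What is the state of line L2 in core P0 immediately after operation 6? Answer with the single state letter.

state = I

  op1 P0: load  L2 → S/I/I on L2; bus BusRd; mem=50
  op2 P1: store L3 := 93 → I/M/I on L3; bus BusRdX; mem=50
  op3 P0: load  L3 → S/S/I on L3; bus BusRd Flush; mem=93
  op4 P2: store L3 := 53 → I/I/M on L3; bus BusRdX; mem=93
  op5 P2: load  L0 → I/I/S on L0; bus BusRd; mem=10
  op6 P2: store L2 := 8 → I/I/M on L2; bus BusRdX; mem=50
  op7 P1: store L1 := 91 → I/M/I on L1; bus BusRdX; mem=20
  op8 P2: store L1 := 74 → I/I/M on L1; bus BusRdX Flush; mem=91
  op9 P1: load  L1 → I/S/S on L1; bus BusRd Flush; mem=74
  op10 P2: load  L1 → I/S/S on L1; bus (none); mem=74
  op11 P2: load  L3 → I/I/M on L3; bus (none); mem=93
  op12 P0: load  L0 → S/I/S on L0; bus BusRd; mem=10
  op13 P2: load  L3 → I/I/M on L3; bus (none); mem=93
  op14 P0: load  L1 → S/S/S on L1; bus BusRd; mem=74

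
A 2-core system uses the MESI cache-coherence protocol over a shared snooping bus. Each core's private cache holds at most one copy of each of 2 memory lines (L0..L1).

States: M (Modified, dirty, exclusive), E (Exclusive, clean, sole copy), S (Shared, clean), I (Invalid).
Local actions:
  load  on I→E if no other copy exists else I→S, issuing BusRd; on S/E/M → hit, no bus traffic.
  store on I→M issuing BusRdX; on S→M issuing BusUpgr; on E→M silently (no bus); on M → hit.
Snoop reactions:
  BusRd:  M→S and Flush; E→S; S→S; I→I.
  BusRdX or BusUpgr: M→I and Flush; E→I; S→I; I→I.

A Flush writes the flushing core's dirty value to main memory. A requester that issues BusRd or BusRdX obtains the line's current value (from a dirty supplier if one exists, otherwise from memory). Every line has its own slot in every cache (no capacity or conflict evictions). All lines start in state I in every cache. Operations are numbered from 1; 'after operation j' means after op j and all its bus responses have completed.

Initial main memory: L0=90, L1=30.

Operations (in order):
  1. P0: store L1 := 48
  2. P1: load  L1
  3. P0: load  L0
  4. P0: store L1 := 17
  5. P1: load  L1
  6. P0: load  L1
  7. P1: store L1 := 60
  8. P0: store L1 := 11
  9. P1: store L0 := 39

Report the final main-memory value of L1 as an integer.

memory[L1] = 60

step 1: P0: store L1 := 48  ⟶  MI  (L1)  txn=BusRdX  M[L1]=30
step 2: P1: load  L1  ⟶  SS  (L1)  txn=BusRd+Flush  M[L1]=48
step 3: P0: load  L0  ⟶  EI  (L0)  txn=BusRd  M[L0]=90
step 4: P0: store L1 := 17  ⟶  MI  (L1)  txn=BusUpgr  M[L1]=48
step 5: P1: load  L1  ⟶  SS  (L1)  txn=BusRd+Flush  M[L1]=17
step 6: P0: load  L1  ⟶  SS  (L1)  txn=∅  M[L1]=17
step 7: P1: store L1 := 60  ⟶  IM  (L1)  txn=BusUpgr  M[L1]=17
step 8: P0: store L1 := 11  ⟶  MI  (L1)  txn=BusRdX+Flush  M[L1]=60
step 9: P1: store L0 := 39  ⟶  IM  (L0)  txn=BusRdX  M[L0]=90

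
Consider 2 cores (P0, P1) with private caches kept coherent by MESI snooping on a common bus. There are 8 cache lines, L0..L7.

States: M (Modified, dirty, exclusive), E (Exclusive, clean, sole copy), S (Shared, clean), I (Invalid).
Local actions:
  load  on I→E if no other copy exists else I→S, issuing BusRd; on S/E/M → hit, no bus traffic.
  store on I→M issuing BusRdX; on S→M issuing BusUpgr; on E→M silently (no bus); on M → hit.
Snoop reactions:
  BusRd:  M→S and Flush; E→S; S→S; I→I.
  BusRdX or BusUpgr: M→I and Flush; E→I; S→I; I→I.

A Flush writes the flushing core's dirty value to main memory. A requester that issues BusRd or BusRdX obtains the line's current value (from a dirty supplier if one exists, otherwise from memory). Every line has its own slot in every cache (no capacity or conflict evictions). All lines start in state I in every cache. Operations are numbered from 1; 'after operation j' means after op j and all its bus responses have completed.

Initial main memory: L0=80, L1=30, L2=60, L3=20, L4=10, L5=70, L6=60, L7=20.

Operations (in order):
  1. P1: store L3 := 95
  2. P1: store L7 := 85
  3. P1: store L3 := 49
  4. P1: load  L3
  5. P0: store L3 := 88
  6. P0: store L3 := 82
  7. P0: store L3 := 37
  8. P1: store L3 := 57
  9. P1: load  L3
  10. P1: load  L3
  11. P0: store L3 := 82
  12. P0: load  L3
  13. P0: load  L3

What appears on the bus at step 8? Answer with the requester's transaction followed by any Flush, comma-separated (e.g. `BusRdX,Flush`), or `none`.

bus = BusRdX,Flush

[1] P1: store L3 := 95 | P0:I, P1:M(95) | bus: BusRdX
[2] P1: store L7 := 85 | P0:I, P1:M(85) | bus: BusRdX
[3] P1: store L3 := 49 | P0:I, P1:M(49) | bus: none
[4] P1: load  L3 | P0:I, P1:M(49) | bus: none
[5] P0: store L3 := 88 | P0:M(88), P1:I | bus: BusRdX,Flush
[6] P0: store L3 := 82 | P0:M(82), P1:I | bus: none
[7] P0: store L3 := 37 | P0:M(37), P1:I | bus: none
[8] P1: store L3 := 57 | P0:I, P1:M(57) | bus: BusRdX,Flush
[9] P1: load  L3 | P0:I, P1:M(57) | bus: none
[10] P1: load  L3 | P0:I, P1:M(57) | bus: none
[11] P0: store L3 := 82 | P0:M(82), P1:I | bus: BusRdX,Flush
[12] P0: load  L3 | P0:M(82), P1:I | bus: none
[13] P0: load  L3 | P0:M(82), P1:I | bus: none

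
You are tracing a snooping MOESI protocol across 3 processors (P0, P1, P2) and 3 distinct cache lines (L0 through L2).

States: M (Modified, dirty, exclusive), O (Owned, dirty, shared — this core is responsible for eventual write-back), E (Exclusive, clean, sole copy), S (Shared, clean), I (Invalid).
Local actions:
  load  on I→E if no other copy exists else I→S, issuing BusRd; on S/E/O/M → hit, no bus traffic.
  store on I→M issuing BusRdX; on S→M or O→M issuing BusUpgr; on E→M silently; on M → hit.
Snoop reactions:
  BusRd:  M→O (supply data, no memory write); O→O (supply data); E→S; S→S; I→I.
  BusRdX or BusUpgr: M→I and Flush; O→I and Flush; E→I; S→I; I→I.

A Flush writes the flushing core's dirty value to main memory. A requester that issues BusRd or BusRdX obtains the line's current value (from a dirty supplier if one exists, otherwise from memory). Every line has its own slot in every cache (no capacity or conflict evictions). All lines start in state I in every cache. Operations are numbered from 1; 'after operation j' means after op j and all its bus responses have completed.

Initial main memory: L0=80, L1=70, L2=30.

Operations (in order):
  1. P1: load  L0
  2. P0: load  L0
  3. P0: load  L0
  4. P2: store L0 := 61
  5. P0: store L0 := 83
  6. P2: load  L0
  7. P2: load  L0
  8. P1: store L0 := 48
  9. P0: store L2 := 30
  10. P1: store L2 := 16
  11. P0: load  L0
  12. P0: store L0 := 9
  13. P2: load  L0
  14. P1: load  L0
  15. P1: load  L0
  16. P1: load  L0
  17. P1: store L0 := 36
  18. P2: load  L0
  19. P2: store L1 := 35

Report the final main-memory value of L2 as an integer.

  op1 P1: load  L0 → I/E/I on L0; bus BusRd; mem=80
  op2 P0: load  L0 → S/S/I on L0; bus BusRd; mem=80
  op3 P0: load  L0 → S/S/I on L0; bus (none); mem=80
  op4 P2: store L0 := 61 → I/I/M on L0; bus BusRdX; mem=80
  op5 P0: store L0 := 83 → M/I/I on L0; bus BusRdX Flush; mem=61
  op6 P2: load  L0 → O/I/S on L0; bus BusRd; mem=61
  op7 P2: load  L0 → O/I/S on L0; bus (none); mem=61
  op8 P1: store L0 := 48 → I/M/I on L0; bus BusRdX Flush; mem=83
  op9 P0: store L2 := 30 → M/I/I on L2; bus BusRdX; mem=30
  op10 P1: store L2 := 16 → I/M/I on L2; bus BusRdX Flush; mem=30
  op11 P0: load  L0 → S/O/I on L0; bus BusRd; mem=83
  op12 P0: store L0 := 9 → M/I/I on L0; bus BusUpgr Flush; mem=48
  op13 P2: load  L0 → O/I/S on L0; bus BusRd; mem=48
  op14 P1: load  L0 → O/S/S on L0; bus BusRd; mem=48
  op15 P1: load  L0 → O/S/S on L0; bus (none); mem=48
  op16 P1: load  L0 → O/S/S on L0; bus (none); mem=48
  op17 P1: store L0 := 36 → I/M/I on L0; bus BusUpgr Flush; mem=9
  op18 P2: load  L0 → I/O/S on L0; bus BusRd; mem=9
  op19 P2: store L1 := 35 → I/I/M on L1; bus BusRdX; mem=70

memory[L2] = 30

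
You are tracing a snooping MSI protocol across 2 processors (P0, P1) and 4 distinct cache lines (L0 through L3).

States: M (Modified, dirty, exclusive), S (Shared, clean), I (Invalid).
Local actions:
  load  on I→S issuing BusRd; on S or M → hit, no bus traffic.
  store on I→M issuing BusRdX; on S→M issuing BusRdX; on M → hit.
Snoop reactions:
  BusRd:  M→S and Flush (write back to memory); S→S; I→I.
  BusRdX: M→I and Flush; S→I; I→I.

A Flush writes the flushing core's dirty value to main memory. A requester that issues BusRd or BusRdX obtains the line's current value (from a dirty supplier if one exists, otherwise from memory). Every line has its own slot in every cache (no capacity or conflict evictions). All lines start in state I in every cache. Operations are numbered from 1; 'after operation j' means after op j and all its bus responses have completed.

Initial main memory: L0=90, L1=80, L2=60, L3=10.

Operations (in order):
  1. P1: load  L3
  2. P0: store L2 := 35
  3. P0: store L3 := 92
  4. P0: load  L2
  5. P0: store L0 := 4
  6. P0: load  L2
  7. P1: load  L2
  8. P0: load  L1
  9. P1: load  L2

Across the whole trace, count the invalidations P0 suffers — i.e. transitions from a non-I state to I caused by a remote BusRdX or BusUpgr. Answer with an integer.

1. P1: load  L3  bus=[BusRd]  L3: P0=I P1=S  mem[L3]=10
2. P0: store L2 := 35  bus=[BusRdX]  L2: P0=M P1=I  mem[L2]=60
3. P0: store L3 := 92  bus=[BusRdX]  L3: P0=M P1=I  mem[L3]=10
4. P0: load  L2  bus=[-]  L2: P0=M P1=I  mem[L2]=60
5. P0: store L0 := 4  bus=[BusRdX]  L0: P0=M P1=I  mem[L0]=90
6. P0: load  L2  bus=[-]  L2: P0=M P1=I  mem[L2]=60
7. P1: load  L2  bus=[BusRd,Flush]  L2: P0=S P1=S  mem[L2]=35
8. P0: load  L1  bus=[BusRd]  L1: P0=S P1=I  mem[L1]=80
9. P1: load  L2  bus=[-]  L2: P0=S P1=S  mem[L2]=35

invalidations = 0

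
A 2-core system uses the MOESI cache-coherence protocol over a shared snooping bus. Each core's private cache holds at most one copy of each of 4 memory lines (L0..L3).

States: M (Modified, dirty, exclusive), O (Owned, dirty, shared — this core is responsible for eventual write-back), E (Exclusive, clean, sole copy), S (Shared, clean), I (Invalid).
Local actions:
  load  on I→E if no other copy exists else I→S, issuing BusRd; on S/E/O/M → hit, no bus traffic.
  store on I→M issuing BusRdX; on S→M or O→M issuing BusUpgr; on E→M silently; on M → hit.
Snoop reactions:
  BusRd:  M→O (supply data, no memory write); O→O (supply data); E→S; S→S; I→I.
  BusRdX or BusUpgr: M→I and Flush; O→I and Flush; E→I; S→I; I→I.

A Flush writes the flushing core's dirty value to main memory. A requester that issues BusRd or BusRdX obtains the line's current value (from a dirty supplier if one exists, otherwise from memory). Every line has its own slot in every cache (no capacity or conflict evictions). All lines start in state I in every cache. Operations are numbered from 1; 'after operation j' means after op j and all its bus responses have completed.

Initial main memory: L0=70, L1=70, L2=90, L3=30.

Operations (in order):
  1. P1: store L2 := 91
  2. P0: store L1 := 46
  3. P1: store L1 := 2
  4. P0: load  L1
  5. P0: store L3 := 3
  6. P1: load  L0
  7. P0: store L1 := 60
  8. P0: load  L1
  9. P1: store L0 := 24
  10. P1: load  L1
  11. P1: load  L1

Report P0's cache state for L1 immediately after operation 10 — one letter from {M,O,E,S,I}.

step 1: P1: store L2 := 91  ⟶  IM  (L2)  txn=BusRdX  M[L2]=90
step 2: P0: store L1 := 46  ⟶  MI  (L1)  txn=BusRdX  M[L1]=70
step 3: P1: store L1 := 2  ⟶  IM  (L1)  txn=BusRdX+Flush  M[L1]=46
step 4: P0: load  L1  ⟶  SO  (L1)  txn=BusRd  M[L1]=46
step 5: P0: store L3 := 3  ⟶  MI  (L3)  txn=BusRdX  M[L3]=30
step 6: P1: load  L0  ⟶  IE  (L0)  txn=BusRd  M[L0]=70
step 7: P0: store L1 := 60  ⟶  MI  (L1)  txn=BusUpgr+Flush  M[L1]=2
step 8: P0: load  L1  ⟶  MI  (L1)  txn=∅  M[L1]=2
step 9: P1: store L0 := 24  ⟶  IM  (L0)  txn=∅  M[L0]=70
step 10: P1: load  L1  ⟶  OS  (L1)  txn=BusRd  M[L1]=2
step 11: P1: load  L1  ⟶  OS  (L1)  txn=∅  M[L1]=2

state = O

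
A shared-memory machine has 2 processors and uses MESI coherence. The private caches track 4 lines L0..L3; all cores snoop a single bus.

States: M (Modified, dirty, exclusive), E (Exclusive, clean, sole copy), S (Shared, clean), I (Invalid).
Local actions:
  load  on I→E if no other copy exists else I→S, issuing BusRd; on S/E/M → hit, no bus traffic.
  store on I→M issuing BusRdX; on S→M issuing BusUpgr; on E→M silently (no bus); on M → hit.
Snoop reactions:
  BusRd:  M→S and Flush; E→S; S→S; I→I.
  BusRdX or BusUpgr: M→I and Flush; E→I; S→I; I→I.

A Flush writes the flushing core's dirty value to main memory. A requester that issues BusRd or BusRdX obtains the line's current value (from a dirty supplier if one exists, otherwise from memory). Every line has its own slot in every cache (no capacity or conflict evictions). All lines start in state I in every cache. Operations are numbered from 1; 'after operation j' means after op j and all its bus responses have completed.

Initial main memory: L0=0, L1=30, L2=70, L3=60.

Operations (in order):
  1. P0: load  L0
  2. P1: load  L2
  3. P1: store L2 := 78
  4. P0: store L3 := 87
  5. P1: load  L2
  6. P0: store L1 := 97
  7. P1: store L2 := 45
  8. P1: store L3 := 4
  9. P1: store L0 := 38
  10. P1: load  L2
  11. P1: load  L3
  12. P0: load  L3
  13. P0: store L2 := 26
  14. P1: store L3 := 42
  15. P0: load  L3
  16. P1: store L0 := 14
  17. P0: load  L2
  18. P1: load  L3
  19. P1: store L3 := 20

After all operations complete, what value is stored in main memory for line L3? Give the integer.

[1] P0: load  L0 | P0:E(0), P1:I | bus: BusRd
[2] P1: load  L2 | P0:I, P1:E(70) | bus: BusRd
[3] P1: store L2 := 78 | P0:I, P1:M(78) | bus: none
[4] P0: store L3 := 87 | P0:M(87), P1:I | bus: BusRdX
[5] P1: load  L2 | P0:I, P1:M(78) | bus: none
[6] P0: store L1 := 97 | P0:M(97), P1:I | bus: BusRdX
[7] P1: store L2 := 45 | P0:I, P1:M(45) | bus: none
[8] P1: store L3 := 4 | P0:I, P1:M(4) | bus: BusRdX,Flush
[9] P1: store L0 := 38 | P0:I, P1:M(38) | bus: BusRdX
[10] P1: load  L2 | P0:I, P1:M(45) | bus: none
[11] P1: load  L3 | P0:I, P1:M(4) | bus: none
[12] P0: load  L3 | P0:S(4), P1:S(4) | bus: BusRd,Flush
[13] P0: store L2 := 26 | P0:M(26), P1:I | bus: BusRdX,Flush
[14] P1: store L3 := 42 | P0:I, P1:M(42) | bus: BusUpgr
[15] P0: load  L3 | P0:S(42), P1:S(42) | bus: BusRd,Flush
[16] P1: store L0 := 14 | P0:I, P1:M(14) | bus: none
[17] P0: load  L2 | P0:M(26), P1:I | bus: none
[18] P1: load  L3 | P0:S(42), P1:S(42) | bus: none
[19] P1: store L3 := 20 | P0:I, P1:M(20) | bus: BusUpgr

memory[L3] = 42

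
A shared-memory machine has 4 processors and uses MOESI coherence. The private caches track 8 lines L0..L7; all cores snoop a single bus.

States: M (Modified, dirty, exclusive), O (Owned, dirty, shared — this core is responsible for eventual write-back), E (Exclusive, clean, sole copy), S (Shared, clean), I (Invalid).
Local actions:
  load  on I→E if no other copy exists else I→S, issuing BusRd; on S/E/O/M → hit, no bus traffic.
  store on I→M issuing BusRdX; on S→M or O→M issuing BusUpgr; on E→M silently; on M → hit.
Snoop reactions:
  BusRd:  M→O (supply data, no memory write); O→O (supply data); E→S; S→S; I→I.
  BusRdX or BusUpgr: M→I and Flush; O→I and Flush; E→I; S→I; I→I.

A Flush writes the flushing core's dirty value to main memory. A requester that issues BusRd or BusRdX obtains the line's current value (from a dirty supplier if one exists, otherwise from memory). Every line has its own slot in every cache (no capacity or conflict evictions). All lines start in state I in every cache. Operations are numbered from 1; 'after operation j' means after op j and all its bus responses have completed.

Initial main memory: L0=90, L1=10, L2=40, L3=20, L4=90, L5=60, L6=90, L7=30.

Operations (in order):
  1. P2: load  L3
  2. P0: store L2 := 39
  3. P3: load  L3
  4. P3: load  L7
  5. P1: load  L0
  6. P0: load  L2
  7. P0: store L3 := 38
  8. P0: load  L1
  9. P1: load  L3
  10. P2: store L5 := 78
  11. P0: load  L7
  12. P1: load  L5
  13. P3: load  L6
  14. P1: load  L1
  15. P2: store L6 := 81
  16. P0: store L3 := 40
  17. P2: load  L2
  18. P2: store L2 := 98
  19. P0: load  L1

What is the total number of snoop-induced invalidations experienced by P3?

1. P2: load  L3  bus=[BusRd]  L3: P0=I P1=I P2=E P3=I  mem[L3]=20
2. P0: store L2 := 39  bus=[BusRdX]  L2: P0=M P1=I P2=I P3=I  mem[L2]=40
3. P3: load  L3  bus=[BusRd]  L3: P0=I P1=I P2=S P3=S  mem[L3]=20
4. P3: load  L7  bus=[BusRd]  L7: P0=I P1=I P2=I P3=E  mem[L7]=30
5. P1: load  L0  bus=[BusRd]  L0: P0=I P1=E P2=I P3=I  mem[L0]=90
6. P0: load  L2  bus=[-]  L2: P0=M P1=I P2=I P3=I  mem[L2]=40
7. P0: store L3 := 38  bus=[BusRdX]  L3: P0=M P1=I P2=I P3=I  mem[L3]=20
8. P0: load  L1  bus=[BusRd]  L1: P0=E P1=I P2=I P3=I  mem[L1]=10
9. P1: load  L3  bus=[BusRd]  L3: P0=O P1=S P2=I P3=I  mem[L3]=20
10. P2: store L5 := 78  bus=[BusRdX]  L5: P0=I P1=I P2=M P3=I  mem[L5]=60
11. P0: load  L7  bus=[BusRd]  L7: P0=S P1=I P2=I P3=S  mem[L7]=30
12. P1: load  L5  bus=[BusRd]  L5: P0=I P1=S P2=O P3=I  mem[L5]=60
13. P3: load  L6  bus=[BusRd]  L6: P0=I P1=I P2=I P3=E  mem[L6]=90
14. P1: load  L1  bus=[BusRd]  L1: P0=S P1=S P2=I P3=I  mem[L1]=10
15. P2: store L6 := 81  bus=[BusRdX]  L6: P0=I P1=I P2=M P3=I  mem[L6]=90
16. P0: store L3 := 40  bus=[BusUpgr]  L3: P0=M P1=I P2=I P3=I  mem[L3]=20
17. P2: load  L2  bus=[BusRd]  L2: P0=O P1=I P2=S P3=I  mem[L2]=40
18. P2: store L2 := 98  bus=[BusUpgr,Flush]  L2: P0=I P1=I P2=M P3=I  mem[L2]=39
19. P0: load  L1  bus=[-]  L1: P0=S P1=S P2=I P3=I  mem[L1]=10

invalidations = 2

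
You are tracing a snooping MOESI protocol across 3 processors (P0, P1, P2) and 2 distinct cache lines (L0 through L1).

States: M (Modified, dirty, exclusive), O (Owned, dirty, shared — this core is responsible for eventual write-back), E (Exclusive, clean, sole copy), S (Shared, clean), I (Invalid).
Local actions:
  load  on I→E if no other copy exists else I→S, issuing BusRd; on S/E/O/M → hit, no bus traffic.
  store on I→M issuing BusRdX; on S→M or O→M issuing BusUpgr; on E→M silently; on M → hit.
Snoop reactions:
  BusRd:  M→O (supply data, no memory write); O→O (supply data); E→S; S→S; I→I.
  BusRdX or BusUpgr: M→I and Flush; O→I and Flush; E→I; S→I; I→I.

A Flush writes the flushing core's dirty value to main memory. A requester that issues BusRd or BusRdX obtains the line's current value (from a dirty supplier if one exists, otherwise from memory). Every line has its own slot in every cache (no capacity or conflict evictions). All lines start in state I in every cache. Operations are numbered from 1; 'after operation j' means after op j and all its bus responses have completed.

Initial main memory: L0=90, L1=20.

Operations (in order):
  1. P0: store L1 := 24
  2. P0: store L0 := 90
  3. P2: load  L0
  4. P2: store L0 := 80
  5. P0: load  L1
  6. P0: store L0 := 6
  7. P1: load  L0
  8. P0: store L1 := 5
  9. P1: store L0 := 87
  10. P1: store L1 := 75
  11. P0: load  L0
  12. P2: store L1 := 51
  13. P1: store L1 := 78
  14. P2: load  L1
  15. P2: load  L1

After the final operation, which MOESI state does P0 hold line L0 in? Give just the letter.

state = S

1. P0: store L1 := 24  bus=[BusRdX]  L1: P0=M P1=I P2=I  mem[L1]=20
2. P0: store L0 := 90  bus=[BusRdX]  L0: P0=M P1=I P2=I  mem[L0]=90
3. P2: load  L0  bus=[BusRd]  L0: P0=O P1=I P2=S  mem[L0]=90
4. P2: store L0 := 80  bus=[BusUpgr,Flush]  L0: P0=I P1=I P2=M  mem[L0]=90
5. P0: load  L1  bus=[-]  L1: P0=M P1=I P2=I  mem[L1]=20
6. P0: store L0 := 6  bus=[BusRdX,Flush]  L0: P0=M P1=I P2=I  mem[L0]=80
7. P1: load  L0  bus=[BusRd]  L0: P0=O P1=S P2=I  mem[L0]=80
8. P0: store L1 := 5  bus=[-]  L1: P0=M P1=I P2=I  mem[L1]=20
9. P1: store L0 := 87  bus=[BusUpgr,Flush]  L0: P0=I P1=M P2=I  mem[L0]=6
10. P1: store L1 := 75  bus=[BusRdX,Flush]  L1: P0=I P1=M P2=I  mem[L1]=5
11. P0: load  L0  bus=[BusRd]  L0: P0=S P1=O P2=I  mem[L0]=6
12. P2: store L1 := 51  bus=[BusRdX,Flush]  L1: P0=I P1=I P2=M  mem[L1]=75
13. P1: store L1 := 78  bus=[BusRdX,Flush]  L1: P0=I P1=M P2=I  mem[L1]=51
14. P2: load  L1  bus=[BusRd]  L1: P0=I P1=O P2=S  mem[L1]=51
15. P2: load  L1  bus=[-]  L1: P0=I P1=O P2=S  mem[L1]=51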